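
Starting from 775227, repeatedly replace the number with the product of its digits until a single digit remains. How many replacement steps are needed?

2

775227 → 6860 → 0 (2 steps)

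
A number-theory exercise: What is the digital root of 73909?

7+3+9+0+9 = 28
2+8 = 10
1+0 = 1
(Equivalently, 73909 mod 9 = 1.)

1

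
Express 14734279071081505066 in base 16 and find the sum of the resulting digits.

14734279071081505066 in base 16 is CC7AACBFE549212A.
Digit sum: 12+12+7+10+10+12+11+15+14+5+4+9+2+1+2+10 = 136.

136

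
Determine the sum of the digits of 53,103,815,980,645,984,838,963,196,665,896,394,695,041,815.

227

5+3+1+0+3+8+1+5+9+8+0+6+4+5+9+8+4+8+3+8+9+6+3+1+9+6+6+6+5+8+9+6+3+9+4+6+9+5+0+4+1+8+1+5 = 227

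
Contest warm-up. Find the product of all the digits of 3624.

144

3×6×2×4 = 144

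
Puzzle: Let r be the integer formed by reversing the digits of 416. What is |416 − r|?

Reverse of 416 is 614.
|416 − 614| = 198

198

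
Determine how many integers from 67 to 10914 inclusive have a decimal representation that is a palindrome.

193

The integers in [67, 10914] that have a decimal representation that is a palindrome: 77, 88, 99, 101, 111, 121, …, 10801, 10901.
193 qualify.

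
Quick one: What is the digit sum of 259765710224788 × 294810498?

259765710224788 × 294810498 = 76581658394693442224424
Sum of its 23 digits: 108.

108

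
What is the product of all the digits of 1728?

112

1×7×2×8 = 112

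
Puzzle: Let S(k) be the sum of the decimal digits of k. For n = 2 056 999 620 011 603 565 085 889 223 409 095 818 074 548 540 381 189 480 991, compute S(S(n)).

First digit sum: 262.
2+6+2 = 10.

10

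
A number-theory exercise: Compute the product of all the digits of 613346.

1296

6×1×3×3×4×6 = 1296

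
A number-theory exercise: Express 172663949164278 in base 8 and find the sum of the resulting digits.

172663949164278 in base 8 is 4720456526577366.
Digit sum: 4+7+2+0+4+5+6+5+2+6+5+7+7+3+6+6 = 75.

75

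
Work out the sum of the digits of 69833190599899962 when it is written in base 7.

69833190599899962 in base 7 is 60612163345064524314.
Digit sum: 6+0+6+1+2+1+6+3+3+4+5+0+6+4+5+2+4+3+1+4 = 66.

66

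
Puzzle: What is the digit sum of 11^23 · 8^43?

11^23 · 8^43 = 609398245174967734563572727440306897784453713515861965140918272
Sum of its 63 digits: 301.

301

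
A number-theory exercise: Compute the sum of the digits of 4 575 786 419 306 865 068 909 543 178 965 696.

185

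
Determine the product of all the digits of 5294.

5×2×9×4 = 360

360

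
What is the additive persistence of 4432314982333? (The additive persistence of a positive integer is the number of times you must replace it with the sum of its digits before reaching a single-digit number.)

4432314982333 → 49 → 13 → 4 (3 steps)

3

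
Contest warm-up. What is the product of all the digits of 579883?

5×7×9×8×8×3 = 60480

60480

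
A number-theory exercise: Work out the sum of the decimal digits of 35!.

144

35! = 10333147966386144929666651337523200000000
Sum of its 41 digits: 144.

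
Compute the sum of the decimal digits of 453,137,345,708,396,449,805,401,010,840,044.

4+5+3+1+3+7+3+4+5+7+0+8+3+9+6+4+4+9+8+0+5+4+0+1+0+1+0+8+4+0+0+4+4 = 124

124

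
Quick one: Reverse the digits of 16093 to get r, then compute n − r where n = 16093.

-22968

Reverse of 16093 is 39061.
16093 − 39061 = -22968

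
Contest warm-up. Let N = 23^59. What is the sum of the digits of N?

326

23^59 = 219756801305995011868741136319862577205018109070321830013486322196049230779513287
Sum of its 81 digits: 326.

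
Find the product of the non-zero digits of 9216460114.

9×2×1×6×4×6×1×1×4 = 10368

10368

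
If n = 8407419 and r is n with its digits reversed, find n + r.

17554467

Reverse of 8407419 is 9147048.
8407419 + 9147048 = 17554467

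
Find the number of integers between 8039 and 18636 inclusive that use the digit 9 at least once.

The integers in [8039, 18636] that use the digit 9 at least once: 8039, 8049, 8059, 8069, 8079, 8089, …, 18619, 18629.
3553 qualify.

3553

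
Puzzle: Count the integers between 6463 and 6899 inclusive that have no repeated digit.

189

The integers in [6463, 6899] that have no repeated digit: 6470, 6471, 6472, 6473, 6475, 6478, …, 6895, 6897.
189 qualify.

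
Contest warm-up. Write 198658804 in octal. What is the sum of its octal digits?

43

198658804 in base 8 is 1365645364.
Digit sum: 1+3+6+5+6+4+5+3+6+4 = 43.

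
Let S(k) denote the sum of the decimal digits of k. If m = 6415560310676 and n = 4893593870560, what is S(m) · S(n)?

3350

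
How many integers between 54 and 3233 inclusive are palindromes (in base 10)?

The integers in [54, 3233] that are palindromes (in base 10): 55, 66, 77, 88, 99, 101, …, 3113, 3223.
118 qualify.

118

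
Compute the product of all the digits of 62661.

432

6×2×6×6×1 = 432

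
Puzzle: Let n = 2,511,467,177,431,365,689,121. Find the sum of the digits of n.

2+5+1+1+4+6+7+1+7+7+4+3+1+3+6+5+6+8+9+1+2+1 = 90

90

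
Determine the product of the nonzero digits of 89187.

4032

8×9×1×8×7 = 4032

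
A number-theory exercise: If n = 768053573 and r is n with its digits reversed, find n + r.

1143404440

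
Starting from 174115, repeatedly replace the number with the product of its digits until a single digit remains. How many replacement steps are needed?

174115 → 140 → 0 (2 steps)

2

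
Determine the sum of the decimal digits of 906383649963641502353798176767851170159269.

9+0+6+3+8+3+6+4+9+9+6+3+6+4+1+5+0+2+3+5+3+7+9+8+1+7+6+7+6+7+8+5+1+1+7+0+1+5+9+2+6+9 = 207

207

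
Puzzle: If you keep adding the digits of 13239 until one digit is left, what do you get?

9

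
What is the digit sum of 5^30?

91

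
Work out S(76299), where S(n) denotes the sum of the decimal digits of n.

7+6+2+9+9 = 33

33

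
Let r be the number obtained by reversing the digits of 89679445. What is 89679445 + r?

144177143

Reverse of 89679445 is 54497698.
89679445 + 54497698 = 144177143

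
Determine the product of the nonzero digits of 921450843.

9×2×1×4×5×8×4×3 = 34560

34560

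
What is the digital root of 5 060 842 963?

7

5+0+6+0+8+4+2+9+6+3 = 43
4+3 = 7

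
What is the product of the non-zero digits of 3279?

3×2×7×9 = 378

378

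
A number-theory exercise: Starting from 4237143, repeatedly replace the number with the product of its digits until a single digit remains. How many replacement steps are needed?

4237143 → 2016 → 0 (2 steps)

2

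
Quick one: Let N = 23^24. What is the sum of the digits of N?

154

23^24 = 480250763996501976790165756943041
Sum of its 33 digits: 154.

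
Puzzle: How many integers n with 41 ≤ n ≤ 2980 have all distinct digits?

The integers in [41, 2980] that have all distinct digits: 41, 42, 43, 45, 46, 47, …, 2978, 2980.
1703 qualify.

1703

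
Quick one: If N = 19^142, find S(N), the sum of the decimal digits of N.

856

19^142 = 38283473536318872949866687176345119434681006000572778053085551128360710733792547199597858733159945542680409375020648462145743071987297536744988867343801178147851460890695616129761561
Sum of its 182 digits: 856.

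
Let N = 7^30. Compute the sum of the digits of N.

118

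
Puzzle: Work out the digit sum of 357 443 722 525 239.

3+5+7+4+4+3+7+2+2+5+2+5+2+3+9 = 63

63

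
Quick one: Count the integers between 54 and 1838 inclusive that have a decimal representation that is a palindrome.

103

The integers in [54, 1838] that have a decimal representation that is a palindrome: 55, 66, 77, 88, 99, 101, …, 1661, 1771.
103 qualify.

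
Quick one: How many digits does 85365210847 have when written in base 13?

85365210847 in base 13 is 80858441A7, which has 10 digits.

10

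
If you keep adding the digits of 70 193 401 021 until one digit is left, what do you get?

7+0+1+9+3+4+0+1+0+2+1 = 28
2+8 = 10
1+0 = 1
(Equivalently, 70 193 401 021 mod 9 = 1.)

1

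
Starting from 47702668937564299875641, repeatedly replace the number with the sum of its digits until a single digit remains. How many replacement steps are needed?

2

47702668937564299875641 → 125 → 8 (2 steps)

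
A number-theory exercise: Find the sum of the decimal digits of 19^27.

19^27 = 33600614943460448322716069311260139
Sum of its 35 digits: 127.

127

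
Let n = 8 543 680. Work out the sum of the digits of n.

8+5+4+3+6+8+0 = 34

34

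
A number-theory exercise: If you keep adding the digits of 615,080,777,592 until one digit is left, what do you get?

3

6+1+5+0+8+0+7+7+7+5+9+2 = 57
5+7 = 12
1+2 = 3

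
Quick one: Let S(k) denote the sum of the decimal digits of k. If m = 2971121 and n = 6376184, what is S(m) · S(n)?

S(2971121) = 2+9+7+1+1+2+1 = 23.
S(6376184) = 6+3+7+6+1+8+4 = 35.
23 · 35 = 805.

805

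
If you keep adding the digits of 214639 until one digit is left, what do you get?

7

2+1+4+6+3+9 = 25
2+5 = 7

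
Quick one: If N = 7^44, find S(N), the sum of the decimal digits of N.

7^44 = 15286700631942576193765185769276826401
Sum of its 38 digits: 175.

175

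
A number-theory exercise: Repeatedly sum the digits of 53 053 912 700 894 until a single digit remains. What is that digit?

2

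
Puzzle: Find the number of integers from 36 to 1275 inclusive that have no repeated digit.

The integers in [36, 1275] that have no repeated digit: 36, 37, 38, 39, 40, 41, …, 1274, 1275.
801 qualify.

801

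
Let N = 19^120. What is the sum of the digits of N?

19^120 = 2821188561558006050182806325699651325904349317385522184850131166315238114862945518835835570975439814916967715430619167129237431101638511203016746250533601
Sum of its 154 digits: 631.

631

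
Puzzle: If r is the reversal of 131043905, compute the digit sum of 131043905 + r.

34

Reversal of 131043905 is 509340131; 131043905 + 509340131 = 640384036.
Digit sum of 640384036: 6+4+0+3+8+4+0+3+6 = 34.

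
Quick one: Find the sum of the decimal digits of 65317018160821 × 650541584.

98

65317018160821 × 650541584 = 42491436456497260080464
Sum of its 23 digits: 98.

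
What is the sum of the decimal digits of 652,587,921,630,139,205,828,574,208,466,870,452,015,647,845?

6+5+2+5+8+7+9+2+1+6+3+0+1+3+9+2+0+5+8+2+8+5+7+4+2+0+8+4+6+6+8+7+0+4+5+2+0+1+5+6+4+7+8+4+5 = 200

200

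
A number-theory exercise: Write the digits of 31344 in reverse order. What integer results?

Reversing 31344 gives 44313.

44313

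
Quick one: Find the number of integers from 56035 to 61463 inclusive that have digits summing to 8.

The integers in [56035, 61463] that have digits summing to 8: 60002, 60011, 60020, 60101, 60110, 60200, 61001, 61010, 61100.
9 qualify.

9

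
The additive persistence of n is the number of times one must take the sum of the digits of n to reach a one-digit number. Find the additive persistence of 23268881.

23268881 → 38 → 11 → 2 (3 steps)

3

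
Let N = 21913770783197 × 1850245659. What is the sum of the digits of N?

21913770783197 × 1850245659 = 40545859263931279391823
Sum of its 23 digits: 108.

108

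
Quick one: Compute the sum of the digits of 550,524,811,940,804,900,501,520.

5+5+0+5+2+4+8+1+1+9+4+0+8+0+4+9+0+0+5+0+1+5+2+0 = 78

78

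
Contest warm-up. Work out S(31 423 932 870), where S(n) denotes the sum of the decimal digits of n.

3+1+4+2+3+9+3+2+8+7+0 = 42

42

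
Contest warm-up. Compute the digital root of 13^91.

The digital root of n equals n mod 9 (or 9 when 9 | n), so we need 13^91 mod 9.
13^91 ≡ 4 (mod 9), so the digital root is 4.

4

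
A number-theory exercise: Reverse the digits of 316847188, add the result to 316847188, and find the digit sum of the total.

Reversal of 316847188 is 881748613; 316847188 + 881748613 = 1198595801.
Digit sum of 1198595801: 1+1+9+8+5+9+5+8+0+1 = 47.

47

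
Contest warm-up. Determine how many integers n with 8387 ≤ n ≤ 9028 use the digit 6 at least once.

The integers in [8387, 9028] that use the digit 6 at least once: 8396, 8406, 8416, 8426, 8436, 8446, …, 9016, 9026.
199 qualify.

199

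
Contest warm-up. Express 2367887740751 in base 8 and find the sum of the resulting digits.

50

2367887740751 in base 8 is 42352106707517.
Digit sum: 4+2+3+5+2+1+0+6+7+0+7+5+1+7 = 50.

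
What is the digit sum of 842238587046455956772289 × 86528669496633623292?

842238587046455956772289 × 86528669496633623292 = 72877784335854476267843661792659411450555388
Sum of its 44 digits: 225.

225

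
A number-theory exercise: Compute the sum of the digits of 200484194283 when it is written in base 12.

43

200484194283 in base 12 is 32A31901923.
Digit sum: 3+2+10+3+1+9+0+1+9+2+3 = 43.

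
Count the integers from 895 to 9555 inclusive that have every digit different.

The integers in [895, 9555] that have every digit different: 895, 896, 897, 901, 902, 903, …, 9547, 9548.
4422 qualify.

4422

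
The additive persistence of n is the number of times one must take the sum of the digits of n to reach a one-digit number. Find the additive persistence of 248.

2

248 → 14 → 5 (2 steps)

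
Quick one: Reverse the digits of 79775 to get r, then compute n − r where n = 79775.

Reverse of 79775 is 57797.
79775 − 57797 = 21978

21978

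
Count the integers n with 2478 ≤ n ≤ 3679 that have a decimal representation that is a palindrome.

12

The integers in [2478, 3679] that have a decimal representation that is a palindrome: 2552, 2662, 2772, 2882, 2992, 3003, …, 3553, 3663.
12 qualify.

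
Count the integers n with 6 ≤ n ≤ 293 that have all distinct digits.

224

The integers in [6, 293] that have all distinct digits: 6, 7, 8, 9, 10, 12, …, 291, 293.
224 qualify.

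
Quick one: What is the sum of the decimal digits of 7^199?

7^199 = 1494548327330622453574128515973830522831312650024319094278591440576446538203466035967768944987052007184723606893220902024866168620526227312592964895334259504948208017143
Sum of its 169 digits: 718.

718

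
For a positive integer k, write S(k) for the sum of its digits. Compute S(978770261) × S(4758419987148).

3525

S(978770261) = 9+7+8+7+7+0+2+6+1 = 47.
S(4758419987148) = 4+7+5+8+4+1+9+9+8+7+1+4+8 = 75.
47 · 75 = 3525.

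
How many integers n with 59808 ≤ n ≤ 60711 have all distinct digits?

The integers in [59808, 60711] that have all distinct digits: 59810, 59812, 59813, 59814, 59816, 59817, …, 60597, 60598.
246 qualify.

246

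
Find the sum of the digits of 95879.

38

9+5+8+7+9 = 38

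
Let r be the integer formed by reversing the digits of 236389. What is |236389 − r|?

747243

Reverse of 236389 is 983632.
|236389 − 983632| = 747243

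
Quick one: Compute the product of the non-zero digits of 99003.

243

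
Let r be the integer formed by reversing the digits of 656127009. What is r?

900721656

Reversing 656127009 gives 900721656.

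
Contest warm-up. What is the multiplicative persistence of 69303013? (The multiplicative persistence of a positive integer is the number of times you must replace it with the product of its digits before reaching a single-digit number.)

69303013 → 0 (1 step)

1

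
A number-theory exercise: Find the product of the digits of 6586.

6×5×8×6 = 1440

1440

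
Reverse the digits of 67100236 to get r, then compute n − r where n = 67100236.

Reverse of 67100236 is 63200176.
67100236 − 63200176 = 3900060

3900060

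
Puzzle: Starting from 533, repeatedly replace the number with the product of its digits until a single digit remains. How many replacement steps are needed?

533 → 45 → 20 → 0 (3 steps)

3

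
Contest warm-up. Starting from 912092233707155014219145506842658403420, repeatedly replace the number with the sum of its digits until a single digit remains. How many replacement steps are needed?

2

912092233707155014219145506842658403420 → 140 → 5 (2 steps)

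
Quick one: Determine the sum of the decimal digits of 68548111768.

55

6+8+5+4+8+1+1+1+7+6+8 = 55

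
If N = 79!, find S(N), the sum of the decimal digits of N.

79! = 894618213078297528685144171539831652069808216779571907213868063227837990693501860533361810841010176000000000000000000
Sum of its 117 digits: 441.

441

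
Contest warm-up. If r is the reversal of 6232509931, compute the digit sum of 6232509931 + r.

44

Reversal of 6232509931 is 1399052326; 6232509931 + 1399052326 = 7631562257.
Digit sum of 7631562257: 7+6+3+1+5+6+2+2+5+7 = 44.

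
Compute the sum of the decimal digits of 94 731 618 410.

9+4+7+3+1+6+1+8+4+1+0 = 44

44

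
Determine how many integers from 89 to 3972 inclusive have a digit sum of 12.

The integers in [89, 3972] that have a digit sum of 12: 93, 129, 138, 147, 156, 165, …, 3810, 3900.
254 qualify.

254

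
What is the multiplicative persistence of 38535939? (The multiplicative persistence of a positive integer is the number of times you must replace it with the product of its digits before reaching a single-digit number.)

2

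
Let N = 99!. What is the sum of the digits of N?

648

99! = 933262154439441526816992388562667004907159682643816214685929638952175999932299156089414639761565182862536979208272237582511852109168640000000000000000000000
Sum of its 156 digits: 648.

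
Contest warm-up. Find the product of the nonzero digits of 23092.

108

2×3×9×2 = 108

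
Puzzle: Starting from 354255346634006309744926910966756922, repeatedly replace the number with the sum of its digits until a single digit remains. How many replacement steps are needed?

2

354255346634006309744926910966756922 → 162 → 9 (2 steps)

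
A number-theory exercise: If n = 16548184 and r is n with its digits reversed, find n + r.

64732745

Reverse of 16548184 is 48184561.
16548184 + 48184561 = 64732745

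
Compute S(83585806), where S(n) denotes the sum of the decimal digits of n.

43

8+3+5+8+5+8+0+6 = 43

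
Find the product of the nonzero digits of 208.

2×8 = 16

16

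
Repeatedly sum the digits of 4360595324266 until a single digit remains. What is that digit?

1

4+3+6+0+5+9+5+3+2+4+2+6+6 = 55
5+5 = 10
1+0 = 1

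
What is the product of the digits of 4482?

256

4×4×8×2 = 256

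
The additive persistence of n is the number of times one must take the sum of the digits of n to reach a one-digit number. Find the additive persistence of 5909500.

3

5909500 → 28 → 10 → 1 (3 steps)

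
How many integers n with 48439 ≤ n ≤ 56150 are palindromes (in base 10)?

The integers in [48439, 56150] that are palindromes (in base 10): 48484, 48584, 48684, 48784, 48884, 48984, …, 55955, 56065.
77 qualify.

77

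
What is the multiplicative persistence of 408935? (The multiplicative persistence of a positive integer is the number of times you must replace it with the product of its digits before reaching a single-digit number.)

1

408935 → 0 (1 step)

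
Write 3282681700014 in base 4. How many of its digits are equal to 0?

4

3282681700014 in base 4 is 233301033010321322232.
The digit 0 appears 4 times.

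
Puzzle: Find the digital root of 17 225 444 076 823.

1

1+7+2+2+5+4+4+4+0+7+6+8+2+3 = 55
5+5 = 10
1+0 = 1
(Equivalently, 17 225 444 076 823 mod 9 = 1.)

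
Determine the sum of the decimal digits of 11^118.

11^118 = 766190651387025305607608318133833436857085962785925931816898991965488408612793115433531892880073068909140545723905738757481
Sum of its 123 digits: 583.

583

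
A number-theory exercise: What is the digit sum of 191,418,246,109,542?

57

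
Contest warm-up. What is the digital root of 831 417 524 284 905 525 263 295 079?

8+3+1+4+1+7+5+2+4+2+8+4+9+0+5+5+2+5+2+6+3+2+9+5+0+7+9 = 118
1+1+8 = 10
1+0 = 1
(Equivalently, 831 417 524 284 905 525 263 295 079 mod 9 = 1.)

1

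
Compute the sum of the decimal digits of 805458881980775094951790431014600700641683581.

8+0+5+4+5+8+8+8+1+9+8+0+7+7+5+0+9+4+9+5+1+7+9+0+4+3+1+0+1+4+6+0+0+7+0+0+6+4+1+6+8+3+5+8+1 = 195

195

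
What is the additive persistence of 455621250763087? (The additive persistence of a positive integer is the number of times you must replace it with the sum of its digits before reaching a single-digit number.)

2

455621250763087 → 61 → 7 (2 steps)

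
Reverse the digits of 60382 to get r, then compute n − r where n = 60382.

Reverse of 60382 is 28306.
60382 − 28306 = 32076

32076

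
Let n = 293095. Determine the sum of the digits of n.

28

2+9+3+0+9+5 = 28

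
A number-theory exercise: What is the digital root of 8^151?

8

The digital root of n equals n mod 9 (or 9 when 9 | n), so we need 8^151 mod 9.
8^151 ≡ 8 (mod 9), so the digital root is 8.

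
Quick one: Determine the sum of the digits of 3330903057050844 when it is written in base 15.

86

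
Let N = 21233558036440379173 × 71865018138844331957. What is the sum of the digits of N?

21233558036440379173 × 71865018138844331957 = 1525950033440991685834223222534961131561
Sum of its 40 digits: 152.

152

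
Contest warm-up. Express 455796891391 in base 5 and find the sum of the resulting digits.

31

455796891391 in base 5 is 24431433001011031.
Digit sum: 2+4+4+3+1+4+3+3+0+0+1+0+1+1+0+3+1 = 31.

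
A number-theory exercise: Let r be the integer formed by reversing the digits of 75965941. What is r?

14956957

Reversing 75965941 gives 14956957.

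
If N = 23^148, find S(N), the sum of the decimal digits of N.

23^148 = 3433363063188037676902451955415920785842383254284164565425177675733080186115725738541770838995236106846429886765074542405043737475266864854312848690813028441065586077815145794675110286680657677615883681
Sum of its 202 digits: 931.

931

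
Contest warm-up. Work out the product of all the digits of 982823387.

1161216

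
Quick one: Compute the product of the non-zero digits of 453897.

30240

4×5×3×8×9×7 = 30240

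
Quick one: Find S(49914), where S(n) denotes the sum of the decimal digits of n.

27

4+9+9+1+4 = 27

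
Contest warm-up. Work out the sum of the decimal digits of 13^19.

85

13^19 = 1461920290375446110677
Sum of its 22 digits: 85.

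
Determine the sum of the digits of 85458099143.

56

8+5+4+5+8+0+9+9+1+4+3 = 56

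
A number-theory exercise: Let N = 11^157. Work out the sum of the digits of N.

713

11^157 = 31524744095520531467768306846778913774895006726001287572646495925500100597105471954681269001361880901554505243762796616373417280718696792932733326614123265344386171
Sum of its 164 digits: 713.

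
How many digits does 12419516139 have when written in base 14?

9

12419516139 in base 14 is 85B622A39, which has 9 digits.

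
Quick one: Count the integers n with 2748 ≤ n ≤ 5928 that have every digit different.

1619

The integers in [2748, 5928] that have every digit different: 2748, 2749, 2750, 2751, 2753, 2754, …, 5927, 5928.
1619 qualify.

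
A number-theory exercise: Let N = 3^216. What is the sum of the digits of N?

432

3^216 = 11433811272836884826665874049685357613602127080237382571153151471568389249023393608050222706416077770721
Sum of its 104 digits: 432.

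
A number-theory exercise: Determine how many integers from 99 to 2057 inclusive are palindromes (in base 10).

102

The integers in [99, 2057] that are palindromes (in base 10): 99, 101, 111, 121, 131, 141, …, 1991, 2002.
102 qualify.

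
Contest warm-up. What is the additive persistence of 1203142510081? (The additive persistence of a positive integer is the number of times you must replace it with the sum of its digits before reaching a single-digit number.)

3

1203142510081 → 28 → 10 → 1 (3 steps)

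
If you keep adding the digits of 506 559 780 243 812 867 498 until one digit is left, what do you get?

5+0+6+5+5+9+7+8+0+2+4+3+8+1+2+8+6+7+4+9+8 = 107
1+0+7 = 8

8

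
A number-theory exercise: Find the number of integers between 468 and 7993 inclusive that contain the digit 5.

The integers in [468, 7993] that contain the digit 5: 475, 485, 495, 500, 501, 502, …, 7975, 7985.
2804 qualify.

2804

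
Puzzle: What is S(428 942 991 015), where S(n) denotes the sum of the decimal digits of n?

54

4+2+8+9+4+2+9+9+1+0+1+5 = 54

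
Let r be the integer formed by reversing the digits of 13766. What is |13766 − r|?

Reverse of 13766 is 66731.
|13766 − 66731| = 52965

52965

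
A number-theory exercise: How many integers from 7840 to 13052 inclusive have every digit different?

The integers in [7840, 13052] that have every digit different: 7840, 7841, 7842, 7843, 7845, 7846, …, 13049, 13052.
1777 qualify.

1777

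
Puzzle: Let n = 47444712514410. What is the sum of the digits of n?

4+7+4+4+4+7+1+2+5+1+4+4+1+0 = 48

48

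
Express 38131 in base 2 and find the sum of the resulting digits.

9

38131 in base 2 is 1001010011110011.
Digit sum: 1+0+0+1+0+1+0+0+1+1+1+1+0+0+1+1 = 9.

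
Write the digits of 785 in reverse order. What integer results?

Reversing 785 gives 587.

587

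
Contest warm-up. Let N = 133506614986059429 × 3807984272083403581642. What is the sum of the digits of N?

162

133506614986059429 × 3807984272083403581642 = 508391090086008734752037556278465402418
Sum of its 39 digits: 162.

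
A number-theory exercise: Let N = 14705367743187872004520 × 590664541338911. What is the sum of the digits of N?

14705367743187872004520 × 590664541338911 = 8685939293250081181528100614243877720
Sum of its 37 digits: 155.

155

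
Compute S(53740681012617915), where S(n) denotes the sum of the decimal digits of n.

66

5+3+7+4+0+6+8+1+0+1+2+6+1+7+9+1+5 = 66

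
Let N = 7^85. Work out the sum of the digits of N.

295

7^85 = 681292175541205709486531011694243236571309860372760091522256581907552807
Sum of its 72 digits: 295.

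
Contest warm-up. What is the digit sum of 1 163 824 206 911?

44

1+1+6+3+8+2+4+2+0+6+9+1+1 = 44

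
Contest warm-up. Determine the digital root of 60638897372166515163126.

6+0+6+3+8+8+9+7+3+7+2+1+6+6+5+1+5+1+6+3+1+2+6 = 102
1+0+2 = 3

3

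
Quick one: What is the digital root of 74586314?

2

7+4+5+8+6+3+1+4 = 38
3+8 = 11
1+1 = 2
(Equivalently, 74586314 mod 9 = 2.)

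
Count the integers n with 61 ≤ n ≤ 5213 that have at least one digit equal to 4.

2108

The integers in [61, 5213] that have at least one digit equal to 4: 64, 74, 84, 94, 104, 114, …, 5194, 5204.
2108 qualify.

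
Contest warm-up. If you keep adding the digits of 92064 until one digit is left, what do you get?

3

9+2+0+6+4 = 21
2+1 = 3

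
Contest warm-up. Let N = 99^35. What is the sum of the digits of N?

99^35 = 7034476949995694312872101468700258495369482171433172632081090539053499
Sum of its 70 digits: 315.

315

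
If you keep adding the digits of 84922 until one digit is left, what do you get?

7

8+4+9+2+2 = 25
2+5 = 7
(Equivalently, 84922 mod 9 = 7.)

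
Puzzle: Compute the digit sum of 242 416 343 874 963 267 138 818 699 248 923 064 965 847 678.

232

2+4+2+4+1+6+3+4+3+8+7+4+9+6+3+2+6+7+1+3+8+8+1+8+6+9+9+2+4+8+9+2+3+0+6+4+9+6+5+8+4+7+6+7+8 = 232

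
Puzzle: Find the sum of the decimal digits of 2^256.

376

2^256 = 115792089237316195423570985008687907853269984665640564039457584007913129639936
Sum of its 78 digits: 376.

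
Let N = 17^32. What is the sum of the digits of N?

172

17^32 = 2367911594760467245844106297320951247361
Sum of its 40 digits: 172.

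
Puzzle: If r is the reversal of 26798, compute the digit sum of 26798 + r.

19

Reversal of 26798 is 89762; 26798 + 89762 = 116560.
Digit sum of 116560: 1+1+6+5+6+0 = 19.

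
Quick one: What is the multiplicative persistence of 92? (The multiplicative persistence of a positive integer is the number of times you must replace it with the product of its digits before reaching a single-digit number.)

92 → 18 → 8 (2 steps)

2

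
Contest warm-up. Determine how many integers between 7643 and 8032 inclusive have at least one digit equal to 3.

69

The integers in [7643, 8032] that have at least one digit equal to 3: 7643, 7653, 7663, 7673, 7683, 7693, …, 8031, 8032.
69 qualify.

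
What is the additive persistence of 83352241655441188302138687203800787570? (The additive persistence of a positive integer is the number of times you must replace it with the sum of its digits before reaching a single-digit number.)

83352241655441188302138687203800787570 → 155 → 11 → 2 (3 steps)

3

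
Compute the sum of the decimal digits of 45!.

207

45! = 119622220865480194561963161495657715064383733760000000000
Sum of its 57 digits: 207.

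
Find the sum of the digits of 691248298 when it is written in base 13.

691248298 in base 13 is B0296A80.
Digit sum: 11+0+2+9+6+10+8+0 = 46.

46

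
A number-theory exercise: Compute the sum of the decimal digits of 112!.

765

112! = 197450685722107402353682037275992488341277868034975337796656295094902858969771811440894224355027779366597957338237853638272334919686385621811850780464277094400000000000000000000000000
Sum of its 183 digits: 765.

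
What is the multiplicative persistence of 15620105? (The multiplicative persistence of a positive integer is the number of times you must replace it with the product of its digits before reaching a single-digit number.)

1

15620105 → 0 (1 step)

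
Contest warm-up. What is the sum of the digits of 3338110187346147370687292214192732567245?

164

3+3+3+8+1+1+0+1+8+7+3+4+6+1+4+7+3+7+0+6+8+7+2+9+2+2+1+4+1+9+2+7+3+2+5+6+7+2+4+5 = 164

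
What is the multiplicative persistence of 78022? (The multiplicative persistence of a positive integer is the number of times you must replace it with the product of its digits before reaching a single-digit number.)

1

78022 → 0 (1 step)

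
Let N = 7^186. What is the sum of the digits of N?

748

7^186 = 15425364765854238719865682980850950480606374287625859312783428174914691263882113064915710538959556071717362843363289858942796464024227995050544648043803809649
Sum of its 158 digits: 748.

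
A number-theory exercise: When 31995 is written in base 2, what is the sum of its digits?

31995 in base 2 is 111110011111011.
Digit sum: 1+1+1+1+1+0+0+1+1+1+1+1+0+1+1 = 12.

12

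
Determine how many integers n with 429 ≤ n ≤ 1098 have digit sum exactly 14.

53

The integers in [429, 1098] that have digit sum exactly 14: 437, 446, 455, 464, 473, 482, …, 1085, 1094.
53 qualify.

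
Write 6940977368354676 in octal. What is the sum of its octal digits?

66

6940977368354676 in base 8 is 305214407233647564.
Digit sum: 3+0+5+2+1+4+4+0+7+2+3+3+6+4+7+5+6+4 = 66.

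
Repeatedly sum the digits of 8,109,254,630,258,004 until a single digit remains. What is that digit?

8+1+0+9+2+5+4+6+3+0+2+5+8+0+0+4 = 57
5+7 = 12
1+2 = 3

3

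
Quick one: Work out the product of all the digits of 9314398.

23328

9×3×1×4×3×9×8 = 23328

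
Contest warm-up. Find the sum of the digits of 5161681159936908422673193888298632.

169

5+1+6+1+6+8+1+1+5+9+9+3+6+9+0+8+4+2+2+6+7+3+1+9+3+8+8+8+2+9+8+6+3+2 = 169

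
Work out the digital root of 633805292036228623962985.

6+3+3+8+0+5+2+9+2+0+3+6+2+2+8+6+2+3+9+6+2+9+8+5 = 109
1+0+9 = 10
1+0 = 1

1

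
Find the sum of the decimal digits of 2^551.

707

2^551 = 7371020360979572953596786290992712677572111758625860211672277930167234692172165726730716260112614780354430419981960634569864423105321860610471551272329484460252725248
Sum of its 166 digits: 707.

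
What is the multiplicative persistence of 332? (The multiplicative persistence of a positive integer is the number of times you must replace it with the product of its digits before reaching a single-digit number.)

332 → 18 → 8 (2 steps)

2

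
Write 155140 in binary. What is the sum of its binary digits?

7

155140 in base 2 is 100101111000000100.
Digit sum: 1+0+0+1+0+1+1+1+1+0+0+0+0+0+0+1+0+0 = 7.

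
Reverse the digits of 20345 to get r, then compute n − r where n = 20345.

Reverse of 20345 is 54302.
20345 − 54302 = -33957

-33957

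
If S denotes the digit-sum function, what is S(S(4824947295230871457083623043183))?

First digit sum: 132.
1+3+2 = 6.

6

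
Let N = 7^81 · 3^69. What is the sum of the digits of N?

7^81 · 3^69 = 236759719521698039968867422058887051962353025242497047744553958415967689177524151862828865751082354981
Sum of its 102 digits: 504.

504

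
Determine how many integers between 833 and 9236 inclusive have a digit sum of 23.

410

The integers in [833, 9236] that have a digit sum of 23: 869, 878, 887, 896, 959, 968, …, 9185, 9194.
410 qualify.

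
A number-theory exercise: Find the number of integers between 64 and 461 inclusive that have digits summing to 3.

6

The integers in [64, 461] that have digits summing to 3: 102, 111, 120, 201, 210, 300.
6 qualify.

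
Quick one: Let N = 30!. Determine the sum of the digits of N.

117

30! = 265252859812191058636308480000000
Sum of its 33 digits: 117.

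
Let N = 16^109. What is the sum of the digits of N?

574

16^109 = 177450860423732151013018507785157357019931972824052260810910693159335763699560039874558361990664932998233037501529828597054346100736
Sum of its 132 digits: 574.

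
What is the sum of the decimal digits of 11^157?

713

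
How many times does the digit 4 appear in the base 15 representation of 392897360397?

1

392897360397 in base 15 is A3480A7A9C.
The digit 4 appears 1 time.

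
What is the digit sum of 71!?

423

71! = 850478588567862317521167644239926010288584608120796235886430763388588680378079017697280000000000000000
Sum of its 102 digits: 423.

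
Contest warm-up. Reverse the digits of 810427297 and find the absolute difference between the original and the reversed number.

17703279

Reverse of 810427297 is 792724018.
|810427297 − 792724018| = 17703279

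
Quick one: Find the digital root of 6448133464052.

5

6+4+4+8+1+3+3+4+6+4+0+5+2 = 50
5+0 = 5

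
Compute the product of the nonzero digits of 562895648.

5×6×2×8×9×5×6×4×8 = 4147200

4147200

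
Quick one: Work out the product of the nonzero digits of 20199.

2×1×9×9 = 162

162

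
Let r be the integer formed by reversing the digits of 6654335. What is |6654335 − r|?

Reverse of 6654335 is 5334566.
|6654335 − 5334566| = 1319769

1319769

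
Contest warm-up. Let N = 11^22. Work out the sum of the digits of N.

11^22 = 81402749386839761113321
Sum of its 23 digits: 97.

97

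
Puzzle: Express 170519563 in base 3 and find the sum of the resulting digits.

170519563 in base 3 is 102212212021212101.
Digit sum: 1+0+2+2+1+2+2+1+2+0+2+1+2+1+2+1+0+1 = 23.

23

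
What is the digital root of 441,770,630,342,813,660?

4+4+1+7+7+0+6+3+0+3+4+2+8+1+3+6+6+0 = 65
6+5 = 11
1+1 = 2

2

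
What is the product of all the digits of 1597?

1×5×9×7 = 315

315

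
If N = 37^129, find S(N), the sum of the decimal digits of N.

928

37^129 = 19861973798476119374058766108530880735946957193064919340834349716349142041096537830521952222102345881653751558694635280820934531912205199852654350309221202384784846989871840048806315283989029366152496677
Sum of its 203 digits: 928.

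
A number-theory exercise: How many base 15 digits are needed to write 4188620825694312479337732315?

24

4188620825694312479337732315 in base 15 is 3AEB5B383BC3CC4A8D33AD10, which has 24 digits.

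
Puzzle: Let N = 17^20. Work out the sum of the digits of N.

82

17^20 = 4064231406647572522401601
Sum of its 25 digits: 82.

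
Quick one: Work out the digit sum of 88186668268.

67

8+8+1+8+6+6+6+8+2+6+8 = 67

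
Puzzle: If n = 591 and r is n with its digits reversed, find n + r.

786

Reverse of 591 is 195.
591 + 195 = 786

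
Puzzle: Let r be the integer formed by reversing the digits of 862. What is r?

268

Reversing 862 gives 268.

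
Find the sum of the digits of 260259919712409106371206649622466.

137

2+6+0+2+5+9+9+1+9+7+1+2+4+0+9+1+0+6+3+7+1+2+0+6+6+4+9+6+2+2+4+6+6 = 137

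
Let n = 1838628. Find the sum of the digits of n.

1+8+3+8+6+2+8 = 36

36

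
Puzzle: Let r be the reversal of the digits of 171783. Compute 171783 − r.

-215388

Reverse of 171783 is 387171.
171783 − 387171 = -215388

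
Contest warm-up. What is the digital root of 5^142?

The digital root of n equals n mod 9 (or 9 when 9 | n), so we need 5^142 mod 9.
5^142 ≡ 4 (mod 9), so the digital root is 4.

4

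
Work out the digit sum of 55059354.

5+5+0+5+9+3+5+4 = 36

36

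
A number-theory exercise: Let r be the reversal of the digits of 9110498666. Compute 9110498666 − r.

Reverse of 9110498666 is 6668940119.
9110498666 − 6668940119 = 2441558547

2441558547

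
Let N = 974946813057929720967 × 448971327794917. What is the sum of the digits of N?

141

974946813057929720967 × 448971327794917 = 437723165188041430490864033210924739
Sum of its 36 digits: 141.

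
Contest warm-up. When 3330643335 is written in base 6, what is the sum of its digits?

3330643335 in base 6 is 1310255125023.
Digit sum: 1+3+1+0+2+5+5+1+2+5+0+2+3 = 30.

30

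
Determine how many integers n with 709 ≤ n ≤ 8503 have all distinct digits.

4020

The integers in [709, 8503] that have all distinct digits: 709, 710, 712, 713, 714, 715, …, 8502, 8503.
4020 qualify.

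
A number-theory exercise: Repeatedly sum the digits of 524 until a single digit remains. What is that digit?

2

5+2+4 = 11
1+1 = 2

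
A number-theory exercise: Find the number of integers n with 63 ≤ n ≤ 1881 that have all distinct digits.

1122

The integers in [63, 1881] that have all distinct digits: 63, 64, 65, 67, 68, 69, …, 1876, 1879.
1122 qualify.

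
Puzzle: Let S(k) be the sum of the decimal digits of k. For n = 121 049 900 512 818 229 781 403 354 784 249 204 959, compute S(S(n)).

9

First digit sum: 162.
1+6+2 = 9.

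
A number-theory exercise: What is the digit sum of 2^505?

713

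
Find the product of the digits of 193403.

0

1×9×3×4×0×3 = 0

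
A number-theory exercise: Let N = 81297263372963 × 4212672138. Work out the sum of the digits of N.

108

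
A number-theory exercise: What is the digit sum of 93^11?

93^11 = 4501035456767426597157
Sum of its 22 digits: 99.

99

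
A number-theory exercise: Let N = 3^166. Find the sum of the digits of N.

387

3^166 = 15926791088519786003064148590679881418931379526481396121112548658575277686941529
Sum of its 80 digits: 387.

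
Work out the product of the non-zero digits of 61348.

576

6×1×3×4×8 = 576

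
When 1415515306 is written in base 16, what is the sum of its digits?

61

1415515306 in base 16 is 545F0CAA.
Digit sum: 5+4+5+15+0+12+10+10 = 61.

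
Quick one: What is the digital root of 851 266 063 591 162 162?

7

8+5+1+2+6+6+0+6+3+5+9+1+1+6+2+1+6+2 = 70
7+0 = 7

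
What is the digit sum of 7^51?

217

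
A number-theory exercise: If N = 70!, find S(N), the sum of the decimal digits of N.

459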